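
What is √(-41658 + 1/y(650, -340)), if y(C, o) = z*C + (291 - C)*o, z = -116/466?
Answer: I*√8401267891892303990/14201140 ≈ 204.1*I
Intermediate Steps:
z = -58/233 (z = -116*1/466 = -58/233 ≈ -0.24893)
y(C, o) = -58*C/233 + o*(291 - C) (y(C, o) = -58*C/233 + (291 - C)*o = -58*C/233 + o*(291 - C))
√(-41658 + 1/y(650, -340)) = √(-41658 + 1/(291*(-340) - 58/233*650 - 1*650*(-340))) = √(-41658 + 1/(-98940 - 37700/233 + 221000)) = √(-41658 + 1/(28402280/233)) = √(-41658 + 233/28402280) = √(-1183182180007/28402280) = I*√8401267891892303990/14201140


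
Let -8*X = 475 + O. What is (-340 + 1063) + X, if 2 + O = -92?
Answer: 5403/8 ≈ 675.38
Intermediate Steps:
O = -94 (O = -2 - 92 = -94)
X = -381/8 (X = -(475 - 94)/8 = -⅛*381 = -381/8 ≈ -47.625)
(-340 + 1063) + X = (-340 + 1063) - 381/8 = 723 - 381/8 = 5403/8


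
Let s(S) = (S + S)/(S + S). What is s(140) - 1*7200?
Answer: -7199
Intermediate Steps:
s(S) = 1 (s(S) = (2*S)/((2*S)) = (2*S)*(1/(2*S)) = 1)
s(140) - 1*7200 = 1 - 1*7200 = 1 - 7200 = -7199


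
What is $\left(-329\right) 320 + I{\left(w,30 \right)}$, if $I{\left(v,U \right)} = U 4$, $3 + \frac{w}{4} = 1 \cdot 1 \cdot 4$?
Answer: $-105160$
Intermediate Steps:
$w = 4$ ($w = -12 + 4 \cdot 1 \cdot 1 \cdot 4 = -12 + 4 \cdot 1 \cdot 4 = -12 + 4 \cdot 4 = -12 + 16 = 4$)
$I{\left(v,U \right)} = 4 U$
$\left(-329\right) 320 + I{\left(w,30 \right)} = \left(-329\right) 320 + 4 \cdot 30 = -105280 + 120 = -105160$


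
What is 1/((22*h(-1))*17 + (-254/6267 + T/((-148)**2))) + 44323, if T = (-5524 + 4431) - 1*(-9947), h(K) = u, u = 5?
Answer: 5689948629288947/128374626281 ≈ 44323.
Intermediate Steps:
h(K) = 5
T = 8854 (T = -1093 + 9947 = 8854)
1/((22*h(-1))*17 + (-254/6267 + T/((-148)**2))) + 44323 = 1/((22*5)*17 + (-254/6267 + 8854/((-148)**2))) + 44323 = 1/(110*17 + (-254*1/6267 + 8854/21904)) + 44323 = 1/(1870 + (-254/6267 + 8854*(1/21904))) + 44323 = 1/(1870 + (-254/6267 + 4427/10952)) + 44323 = 1/(1870 + 24962201/68636184) + 44323 = 1/(128374626281/68636184) + 44323 = 68636184/128374626281 + 44323 = 5689948629288947/128374626281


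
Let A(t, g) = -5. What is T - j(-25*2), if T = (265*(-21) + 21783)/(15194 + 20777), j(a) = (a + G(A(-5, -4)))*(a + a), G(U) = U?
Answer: -197824282/35971 ≈ -5499.5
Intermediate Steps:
j(a) = 2*a*(-5 + a) (j(a) = (a - 5)*(a + a) = (-5 + a)*(2*a) = 2*a*(-5 + a))
T = 16218/35971 (T = (-5565 + 21783)/35971 = 16218*(1/35971) = 16218/35971 ≈ 0.45086)
T - j(-25*2) = 16218/35971 - 2*(-25*2)*(-5 - 25*2) = 16218/35971 - 2*(-50)*(-5 - 50) = 16218/35971 - 2*(-50)*(-55) = 16218/35971 - 1*5500 = 16218/35971 - 5500 = -197824282/35971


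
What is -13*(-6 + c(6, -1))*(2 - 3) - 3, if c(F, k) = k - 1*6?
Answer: -172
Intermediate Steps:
c(F, k) = -6 + k (c(F, k) = k - 6 = -6 + k)
-13*(-6 + c(6, -1))*(2 - 3) - 3 = -13*(-6 + (-6 - 1))*(2 - 3) - 3 = -13*(-6 - 7)*(-1) - 3 = -(-169)*(-1) - 3 = -13*13 - 3 = -169 - 3 = -172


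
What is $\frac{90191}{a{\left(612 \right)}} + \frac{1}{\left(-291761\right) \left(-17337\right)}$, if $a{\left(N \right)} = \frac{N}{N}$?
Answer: $\frac{456209568877288}{5058260457} \approx 90191.0$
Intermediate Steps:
$a{\left(N \right)} = 1$
$\frac{90191}{a{\left(612 \right)}} + \frac{1}{\left(-291761\right) \left(-17337\right)} = \frac{90191}{1} + \frac{1}{\left(-291761\right) \left(-17337\right)} = 90191 \cdot 1 - - \frac{1}{5058260457} = 90191 + \frac{1}{5058260457} = \frac{456209568877288}{5058260457}$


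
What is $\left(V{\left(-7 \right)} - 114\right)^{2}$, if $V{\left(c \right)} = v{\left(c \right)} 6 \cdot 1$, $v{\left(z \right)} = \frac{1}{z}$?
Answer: $\frac{646416}{49} \approx 13192.0$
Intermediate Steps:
$V{\left(c \right)} = \frac{6}{c}$ ($V{\left(c \right)} = \frac{1}{c} 6 \cdot 1 = \frac{6}{c} 1 = \frac{6}{c}$)
$\left(V{\left(-7 \right)} - 114\right)^{2} = \left(\frac{6}{-7} - 114\right)^{2} = \left(6 \left(- \frac{1}{7}\right) - 114\right)^{2} = \left(- \frac{6}{7} - 114\right)^{2} = \left(- \frac{804}{7}\right)^{2} = \frac{646416}{49}$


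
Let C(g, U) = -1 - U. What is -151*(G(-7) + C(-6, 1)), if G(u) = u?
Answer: 1359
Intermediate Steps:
-151*(G(-7) + C(-6, 1)) = -151*(-7 + (-1 - 1*1)) = -151*(-7 + (-1 - 1)) = -151*(-7 - 2) = -151*(-9) = 1359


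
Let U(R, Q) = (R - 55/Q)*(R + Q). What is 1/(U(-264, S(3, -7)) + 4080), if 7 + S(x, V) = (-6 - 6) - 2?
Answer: 7/550015 ≈ 1.2727e-5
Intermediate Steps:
S(x, V) = -21 (S(x, V) = -7 + ((-6 - 6) - 2) = -7 + (-12 - 2) = -7 - 14 = -21)
U(R, Q) = (Q + R)*(R - 55/Q) (U(R, Q) = (R - 55/Q)*(Q + R) = (Q + R)*(R - 55/Q))
1/(U(-264, S(3, -7)) + 4080) = 1/((-55 + (-264)² - 21*(-264) - 55*(-264)/(-21)) + 4080) = 1/((-55 + 69696 + 5544 - 55*(-264)*(-1/21)) + 4080) = 1/((-55 + 69696 + 5544 - 4840/7) + 4080) = 1/(521455/7 + 4080) = 1/(550015/7) = 7/550015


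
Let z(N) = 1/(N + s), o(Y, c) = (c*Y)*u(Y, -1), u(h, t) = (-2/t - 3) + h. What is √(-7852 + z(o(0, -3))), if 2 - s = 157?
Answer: 3*I*√20960495/155 ≈ 88.612*I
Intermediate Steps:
s = -155 (s = 2 - 1*157 = 2 - 157 = -155)
u(h, t) = -3 + h - 2/t (u(h, t) = (-3 - 2/t) + h = -3 + h - 2/t)
o(Y, c) = Y*c*(-1 + Y) (o(Y, c) = (c*Y)*(-3 + Y - 2/(-1)) = (Y*c)*(-3 + Y - 2*(-1)) = (Y*c)*(-3 + Y + 2) = (Y*c)*(-1 + Y) = Y*c*(-1 + Y))
z(N) = 1/(-155 + N) (z(N) = 1/(N - 155) = 1/(-155 + N))
√(-7852 + z(o(0, -3))) = √(-7852 + 1/(-155 + 0*(-3)*(-1 + 0))) = √(-7852 + 1/(-155 + 0*(-3)*(-1))) = √(-7852 + 1/(-155 + 0)) = √(-7852 + 1/(-155)) = √(-7852 - 1/155) = √(-1217061/155) = 3*I*√20960495/155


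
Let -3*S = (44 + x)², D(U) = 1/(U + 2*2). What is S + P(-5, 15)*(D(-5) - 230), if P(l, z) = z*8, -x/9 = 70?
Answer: -426556/3 ≈ -1.4219e+5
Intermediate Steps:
x = -630 (x = -9*70 = -630)
P(l, z) = 8*z
D(U) = 1/(4 + U) (D(U) = 1/(U + 4) = 1/(4 + U))
S = -343396/3 (S = -(44 - 630)²/3 = -⅓*(-586)² = -⅓*343396 = -343396/3 ≈ -1.1447e+5)
S + P(-5, 15)*(D(-5) - 230) = -343396/3 + (8*15)*(1/(4 - 5) - 230) = -343396/3 + 120*(1/(-1) - 230) = -343396/3 + 120*(-1 - 230) = -343396/3 + 120*(-231) = -343396/3 - 27720 = -426556/3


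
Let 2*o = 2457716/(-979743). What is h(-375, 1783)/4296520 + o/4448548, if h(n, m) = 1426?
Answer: 776230841662213/2340762229013673660 ≈ 0.00033161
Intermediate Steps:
o = -1228858/979743 (o = (2457716/(-979743))/2 = (2457716*(-1/979743))/2 = (1/2)*(-2457716/979743) = -1228858/979743 ≈ -1.2543)
h(-375, 1783)/4296520 + o/4448548 = 1426/4296520 - 1228858/979743/4448548 = 1426*(1/4296520) - 1228858/979743*1/4448548 = 713/2148260 - 614429/2179216881582 = 776230841662213/2340762229013673660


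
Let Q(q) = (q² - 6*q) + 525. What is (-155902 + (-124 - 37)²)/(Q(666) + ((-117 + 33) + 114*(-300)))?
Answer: -43327/135267 ≈ -0.32031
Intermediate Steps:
Q(q) = 525 + q² - 6*q
(-155902 + (-124 - 37)²)/(Q(666) + ((-117 + 33) + 114*(-300))) = (-155902 + (-124 - 37)²)/((525 + 666² - 6*666) + ((-117 + 33) + 114*(-300))) = (-155902 + (-161)²)/((525 + 443556 - 3996) + (-84 - 34200)) = (-155902 + 25921)/(440085 - 34284) = -129981/405801 = -129981*1/405801 = -43327/135267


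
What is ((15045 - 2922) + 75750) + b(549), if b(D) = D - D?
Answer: 87873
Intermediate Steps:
b(D) = 0
((15045 - 2922) + 75750) + b(549) = ((15045 - 2922) + 75750) + 0 = (12123 + 75750) + 0 = 87873 + 0 = 87873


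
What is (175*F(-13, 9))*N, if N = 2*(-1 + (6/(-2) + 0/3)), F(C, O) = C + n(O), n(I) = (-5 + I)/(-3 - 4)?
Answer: 19000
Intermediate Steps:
n(I) = 5/7 - I/7 (n(I) = (-5 + I)/(-7) = (-5 + I)*(-⅐) = 5/7 - I/7)
F(C, O) = 5/7 + C - O/7 (F(C, O) = C + (5/7 - O/7) = 5/7 + C - O/7)
N = -8 (N = 2*(-1 + (6*(-½) + 0*(⅓))) = 2*(-1 + (-3 + 0)) = 2*(-1 - 3) = 2*(-4) = -8)
(175*F(-13, 9))*N = (175*(5/7 - 13 - ⅐*9))*(-8) = (175*(5/7 - 13 - 9/7))*(-8) = (175*(-95/7))*(-8) = -2375*(-8) = 19000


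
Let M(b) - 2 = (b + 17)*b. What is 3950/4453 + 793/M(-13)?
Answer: -3333729/222650 ≈ -14.973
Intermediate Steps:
M(b) = 2 + b*(17 + b) (M(b) = 2 + (b + 17)*b = 2 + (17 + b)*b = 2 + b*(17 + b))
3950/4453 + 793/M(-13) = 3950/4453 + 793/(2 + (-13)² + 17*(-13)) = 3950*(1/4453) + 793/(2 + 169 - 221) = 3950/4453 + 793/(-50) = 3950/4453 + 793*(-1/50) = 3950/4453 - 793/50 = -3333729/222650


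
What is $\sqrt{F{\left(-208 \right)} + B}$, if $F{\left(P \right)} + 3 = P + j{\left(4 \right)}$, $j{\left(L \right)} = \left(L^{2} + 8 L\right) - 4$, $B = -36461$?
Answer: $2 i \sqrt{9157} \approx 191.38 i$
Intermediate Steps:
$j{\left(L \right)} = -4 + L^{2} + 8 L$
$F{\left(P \right)} = 41 + P$ ($F{\left(P \right)} = -3 + \left(P + \left(-4 + 4^{2} + 8 \cdot 4\right)\right) = -3 + \left(P + \left(-4 + 16 + 32\right)\right) = -3 + \left(P + 44\right) = -3 + \left(44 + P\right) = 41 + P$)
$\sqrt{F{\left(-208 \right)} + B} = \sqrt{\left(41 - 208\right) - 36461} = \sqrt{-167 - 36461} = \sqrt{-36628} = 2 i \sqrt{9157}$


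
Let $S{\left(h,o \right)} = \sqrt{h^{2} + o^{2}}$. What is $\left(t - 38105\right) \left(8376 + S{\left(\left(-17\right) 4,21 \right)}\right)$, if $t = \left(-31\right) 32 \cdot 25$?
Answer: $-526892280 - 62905 \sqrt{5065} \approx -5.3137 \cdot 10^{8}$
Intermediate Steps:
$t = -24800$ ($t = \left(-992\right) 25 = -24800$)
$\left(t - 38105\right) \left(8376 + S{\left(\left(-17\right) 4,21 \right)}\right) = \left(-24800 - 38105\right) \left(8376 + \sqrt{\left(\left(-17\right) 4\right)^{2} + 21^{2}}\right) = - 62905 \left(8376 + \sqrt{\left(-68\right)^{2} + 441}\right) = - 62905 \left(8376 + \sqrt{4624 + 441}\right) = - 62905 \left(8376 + \sqrt{5065}\right) = -526892280 - 62905 \sqrt{5065}$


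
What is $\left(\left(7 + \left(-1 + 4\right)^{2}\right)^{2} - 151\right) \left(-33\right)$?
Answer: $-3465$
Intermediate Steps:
$\left(\left(7 + \left(-1 + 4\right)^{2}\right)^{2} - 151\right) \left(-33\right) = \left(\left(7 + 3^{2}\right)^{2} - 151\right) \left(-33\right) = \left(\left(7 + 9\right)^{2} - 151\right) \left(-33\right) = \left(16^{2} - 151\right) \left(-33\right) = \left(256 - 151\right) \left(-33\right) = 105 \left(-33\right) = -3465$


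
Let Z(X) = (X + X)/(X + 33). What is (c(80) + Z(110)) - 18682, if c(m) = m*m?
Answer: -159646/13 ≈ -12280.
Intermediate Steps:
c(m) = m**2
Z(X) = 2*X/(33 + X) (Z(X) = (2*X)/(33 + X) = 2*X/(33 + X))
(c(80) + Z(110)) - 18682 = (80**2 + 2*110/(33 + 110)) - 18682 = (6400 + 2*110/143) - 18682 = (6400 + 2*110*(1/143)) - 18682 = (6400 + 20/13) - 18682 = 83220/13 - 18682 = -159646/13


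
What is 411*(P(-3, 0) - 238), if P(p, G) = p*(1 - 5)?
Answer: -92886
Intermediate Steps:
P(p, G) = -4*p (P(p, G) = p*(-4) = -4*p)
411*(P(-3, 0) - 238) = 411*(-4*(-3) - 238) = 411*(12 - 238) = 411*(-226) = -92886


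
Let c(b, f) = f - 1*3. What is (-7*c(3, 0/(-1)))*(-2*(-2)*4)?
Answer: 336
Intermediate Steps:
c(b, f) = -3 + f (c(b, f) = f - 3 = -3 + f)
(-7*c(3, 0/(-1)))*(-2*(-2)*4) = (-7*(-3 + 0/(-1)))*(-2*(-2)*4) = (-7*(-3 + 0*(-1)))*(4*4) = -7*(-3 + 0)*16 = -7*(-3)*16 = 21*16 = 336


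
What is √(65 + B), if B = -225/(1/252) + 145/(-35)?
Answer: 13*I*√16422/7 ≈ 237.99*I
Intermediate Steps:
B = -396929/7 (B = -225/1/252 + 145*(-1/35) = -225*252 - 29/7 = -56700 - 29/7 = -396929/7 ≈ -56704.)
√(65 + B) = √(65 - 396929/7) = √(-396474/7) = 13*I*√16422/7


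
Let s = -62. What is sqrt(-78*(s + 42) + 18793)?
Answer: sqrt(20353) ≈ 142.66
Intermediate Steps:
sqrt(-78*(s + 42) + 18793) = sqrt(-78*(-62 + 42) + 18793) = sqrt(-78*(-20) + 18793) = sqrt(1560 + 18793) = sqrt(20353)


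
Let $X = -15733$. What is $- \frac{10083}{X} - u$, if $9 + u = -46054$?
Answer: $\frac{724719262}{15733} \approx 46064.0$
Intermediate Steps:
$u = -46063$ ($u = -9 - 46054 = -46063$)
$- \frac{10083}{X} - u = - \frac{10083}{-15733} - -46063 = \left(-10083\right) \left(- \frac{1}{15733}\right) + 46063 = \frac{10083}{15733} + 46063 = \frac{724719262}{15733}$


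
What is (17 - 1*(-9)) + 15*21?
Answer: 341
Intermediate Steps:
(17 - 1*(-9)) + 15*21 = (17 + 9) + 315 = 26 + 315 = 341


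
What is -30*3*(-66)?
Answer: 5940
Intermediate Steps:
-30*3*(-66) = -90*(-66) = 5940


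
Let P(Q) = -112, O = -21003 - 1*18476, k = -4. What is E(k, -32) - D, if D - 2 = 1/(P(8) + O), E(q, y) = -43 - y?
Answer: -514682/39591 ≈ -13.000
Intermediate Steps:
O = -39479 (O = -21003 - 18476 = -39479)
D = 79181/39591 (D = 2 + 1/(-112 - 39479) = 2 + 1/(-39591) = 2 - 1/39591 = 79181/39591 ≈ 2.0000)
E(k, -32) - D = (-43 - 1*(-32)) - 1*79181/39591 = (-43 + 32) - 79181/39591 = -11 - 79181/39591 = -514682/39591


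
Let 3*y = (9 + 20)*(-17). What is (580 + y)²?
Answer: 1555009/9 ≈ 1.7278e+5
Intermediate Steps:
y = -493/3 (y = ((9 + 20)*(-17))/3 = (29*(-17))/3 = (⅓)*(-493) = -493/3 ≈ -164.33)
(580 + y)² = (580 - 493/3)² = (1247/3)² = 1555009/9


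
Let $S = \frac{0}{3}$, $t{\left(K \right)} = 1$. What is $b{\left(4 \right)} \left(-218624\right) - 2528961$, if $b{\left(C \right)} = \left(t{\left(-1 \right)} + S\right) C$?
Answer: $-3403457$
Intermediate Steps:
$S = 0$ ($S = 0 \cdot \frac{1}{3} = 0$)
$b{\left(C \right)} = C$ ($b{\left(C \right)} = \left(1 + 0\right) C = 1 C = C$)
$b{\left(4 \right)} \left(-218624\right) - 2528961 = 4 \left(-218624\right) - 2528961 = -874496 - 2528961 = -3403457$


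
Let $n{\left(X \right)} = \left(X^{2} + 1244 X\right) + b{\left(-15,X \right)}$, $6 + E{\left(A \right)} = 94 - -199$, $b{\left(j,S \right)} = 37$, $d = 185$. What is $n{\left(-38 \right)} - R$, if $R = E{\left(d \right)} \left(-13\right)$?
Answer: $-42060$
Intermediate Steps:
$E{\left(A \right)} = 287$ ($E{\left(A \right)} = -6 + \left(94 - -199\right) = -6 + \left(94 + 199\right) = -6 + 293 = 287$)
$R = -3731$ ($R = 287 \left(-13\right) = -3731$)
$n{\left(X \right)} = 37 + X^{2} + 1244 X$ ($n{\left(X \right)} = \left(X^{2} + 1244 X\right) + 37 = 37 + X^{2} + 1244 X$)
$n{\left(-38 \right)} - R = \left(37 + \left(-38\right)^{2} + 1244 \left(-38\right)\right) - -3731 = \left(37 + 1444 - 47272\right) + 3731 = -45791 + 3731 = -42060$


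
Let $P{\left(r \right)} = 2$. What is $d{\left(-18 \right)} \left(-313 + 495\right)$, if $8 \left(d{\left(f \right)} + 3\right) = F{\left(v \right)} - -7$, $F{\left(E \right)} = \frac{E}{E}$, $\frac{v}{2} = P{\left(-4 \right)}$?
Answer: $-364$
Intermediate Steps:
$v = 4$ ($v = 2 \cdot 2 = 4$)
$F{\left(E \right)} = 1$
$d{\left(f \right)} = -2$ ($d{\left(f \right)} = -3 + \frac{1 - -7}{8} = -3 + \frac{1 + 7}{8} = -3 + \frac{1}{8} \cdot 8 = -3 + 1 = -2$)
$d{\left(-18 \right)} \left(-313 + 495\right) = - 2 \left(-313 + 495\right) = \left(-2\right) 182 = -364$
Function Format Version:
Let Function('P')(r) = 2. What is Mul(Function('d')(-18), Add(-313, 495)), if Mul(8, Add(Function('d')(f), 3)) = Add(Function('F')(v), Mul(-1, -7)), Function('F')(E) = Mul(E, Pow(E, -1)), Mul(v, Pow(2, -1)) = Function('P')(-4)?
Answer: -364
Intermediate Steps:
v = 4 (v = Mul(2, 2) = 4)
Function('F')(E) = 1
Function('d')(f) = -2 (Function('d')(f) = Add(-3, Mul(Rational(1, 8), Add(1, Mul(-1, -7)))) = Add(-3, Mul(Rational(1, 8), Add(1, 7))) = Add(-3, Mul(Rational(1, 8), 8)) = Add(-3, 1) = -2)
Mul(Function('d')(-18), Add(-313, 495)) = Mul(-2, Add(-313, 495)) = Mul(-2, 182) = -364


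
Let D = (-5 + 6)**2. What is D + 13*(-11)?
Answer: -142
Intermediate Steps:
D = 1 (D = 1**2 = 1)
D + 13*(-11) = 1 + 13*(-11) = 1 - 143 = -142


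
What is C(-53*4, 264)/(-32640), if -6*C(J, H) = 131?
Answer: 131/195840 ≈ 0.00066891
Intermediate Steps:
C(J, H) = -131/6 (C(J, H) = -1/6*131 = -131/6)
C(-53*4, 264)/(-32640) = -131/6/(-32640) = -131/6*(-1/32640) = 131/195840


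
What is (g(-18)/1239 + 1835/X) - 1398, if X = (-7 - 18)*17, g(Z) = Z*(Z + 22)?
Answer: -49230401/35105 ≈ -1402.4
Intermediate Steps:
g(Z) = Z*(22 + Z)
X = -425 (X = -25*17 = -425)
(g(-18)/1239 + 1835/X) - 1398 = (-18*(22 - 18)/1239 + 1835/(-425)) - 1398 = (-18*4*(1/1239) + 1835*(-1/425)) - 1398 = (-72*1/1239 - 367/85) - 1398 = (-24/413 - 367/85) - 1398 = -153611/35105 - 1398 = -49230401/35105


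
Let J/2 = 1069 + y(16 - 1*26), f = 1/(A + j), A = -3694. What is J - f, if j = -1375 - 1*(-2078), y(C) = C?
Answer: 6334939/2991 ≈ 2118.0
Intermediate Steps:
j = 703 (j = -1375 + 2078 = 703)
f = -1/2991 (f = 1/(-3694 + 703) = 1/(-2991) = -1/2991 ≈ -0.00033434)
J = 2118 (J = 2*(1069 + (16 - 1*26)) = 2*(1069 + (16 - 26)) = 2*(1069 - 10) = 2*1059 = 2118)
J - f = 2118 - 1*(-1/2991) = 2118 + 1/2991 = 6334939/2991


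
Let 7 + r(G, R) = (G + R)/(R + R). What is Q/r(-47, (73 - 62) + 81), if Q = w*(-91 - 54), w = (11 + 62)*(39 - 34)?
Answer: 9738200/1243 ≈ 7834.4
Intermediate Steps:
r(G, R) = -7 + (G + R)/(2*R) (r(G, R) = -7 + (G + R)/(R + R) = -7 + (G + R)/((2*R)) = -7 + (G + R)*(1/(2*R)) = -7 + (G + R)/(2*R))
w = 365 (w = 73*5 = 365)
Q = -52925 (Q = 365*(-91 - 54) = 365*(-145) = -52925)
Q/r(-47, (73 - 62) + 81) = -52925*2*((73 - 62) + 81)/(-47 - 13*((73 - 62) + 81)) = -52925*2*(11 + 81)/(-47 - 13*(11 + 81)) = -52925*184/(-47 - 13*92) = -52925*184/(-47 - 1196) = -52925/((1/2)*(1/92)*(-1243)) = -52925/(-1243/184) = -52925*(-184/1243) = 9738200/1243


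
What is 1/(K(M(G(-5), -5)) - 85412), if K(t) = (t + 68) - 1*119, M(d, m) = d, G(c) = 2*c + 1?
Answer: -1/85472 ≈ -1.1700e-5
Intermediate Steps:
G(c) = 1 + 2*c
K(t) = -51 + t (K(t) = (68 + t) - 119 = -51 + t)
1/(K(M(G(-5), -5)) - 85412) = 1/((-51 + (1 + 2*(-5))) - 85412) = 1/((-51 + (1 - 10)) - 85412) = 1/((-51 - 9) - 85412) = 1/(-60 - 85412) = 1/(-85472) = -1/85472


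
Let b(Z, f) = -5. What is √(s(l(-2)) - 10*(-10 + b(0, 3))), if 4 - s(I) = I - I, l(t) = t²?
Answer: √154 ≈ 12.410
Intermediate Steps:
s(I) = 4 (s(I) = 4 - (I - I) = 4 - 1*0 = 4 + 0 = 4)
√(s(l(-2)) - 10*(-10 + b(0, 3))) = √(4 - 10*(-10 - 5)) = √(4 - 10*(-15)) = √(4 + 150) = √154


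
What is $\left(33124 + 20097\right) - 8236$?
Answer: $44985$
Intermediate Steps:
$\left(33124 + 20097\right) - 8236 = 53221 - 8236 = 44985$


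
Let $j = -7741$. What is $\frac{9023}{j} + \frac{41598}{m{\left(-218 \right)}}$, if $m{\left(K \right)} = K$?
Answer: $- \frac{161988566}{843769} \approx -191.98$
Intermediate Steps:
$\frac{9023}{j} + \frac{41598}{m{\left(-218 \right)}} = \frac{9023}{-7741} + \frac{41598}{-218} = 9023 \left(- \frac{1}{7741}\right) + 41598 \left(- \frac{1}{218}\right) = - \frac{9023}{7741} - \frac{20799}{109} = - \frac{161988566}{843769}$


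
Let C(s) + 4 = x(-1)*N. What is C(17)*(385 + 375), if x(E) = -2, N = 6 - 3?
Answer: -7600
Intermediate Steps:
N = 3
C(s) = -10 (C(s) = -4 - 2*3 = -4 - 6 = -10)
C(17)*(385 + 375) = -10*(385 + 375) = -10*760 = -7600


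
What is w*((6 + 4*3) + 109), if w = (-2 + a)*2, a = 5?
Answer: 762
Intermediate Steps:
w = 6 (w = (-2 + 5)*2 = 3*2 = 6)
w*((6 + 4*3) + 109) = 6*((6 + 4*3) + 109) = 6*((6 + 12) + 109) = 6*(18 + 109) = 6*127 = 762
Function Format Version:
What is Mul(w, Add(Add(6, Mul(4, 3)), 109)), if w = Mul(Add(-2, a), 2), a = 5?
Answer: 762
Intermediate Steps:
w = 6 (w = Mul(Add(-2, 5), 2) = Mul(3, 2) = 6)
Mul(w, Add(Add(6, Mul(4, 3)), 109)) = Mul(6, Add(Add(6, Mul(4, 3)), 109)) = Mul(6, Add(Add(6, 12), 109)) = Mul(6, Add(18, 109)) = Mul(6, 127) = 762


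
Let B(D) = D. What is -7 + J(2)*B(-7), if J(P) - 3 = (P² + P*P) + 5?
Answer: -119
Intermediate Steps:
J(P) = 8 + 2*P² (J(P) = 3 + ((P² + P*P) + 5) = 3 + ((P² + P²) + 5) = 3 + (2*P² + 5) = 3 + (5 + 2*P²) = 8 + 2*P²)
-7 + J(2)*B(-7) = -7 + (8 + 2*2²)*(-7) = -7 + (8 + 2*4)*(-7) = -7 + (8 + 8)*(-7) = -7 + 16*(-7) = -7 - 112 = -119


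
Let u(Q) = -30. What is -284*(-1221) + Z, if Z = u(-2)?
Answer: 346734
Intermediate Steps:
Z = -30
-284*(-1221) + Z = -284*(-1221) - 30 = 346764 - 30 = 346734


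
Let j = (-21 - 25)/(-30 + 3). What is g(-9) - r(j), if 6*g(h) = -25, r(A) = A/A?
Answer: -31/6 ≈ -5.1667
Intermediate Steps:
j = 46/27 (j = -46/(-27) = -46*(-1/27) = 46/27 ≈ 1.7037)
r(A) = 1
g(h) = -25/6 (g(h) = (1/6)*(-25) = -25/6)
g(-9) - r(j) = -25/6 - 1*1 = -25/6 - 1 = -31/6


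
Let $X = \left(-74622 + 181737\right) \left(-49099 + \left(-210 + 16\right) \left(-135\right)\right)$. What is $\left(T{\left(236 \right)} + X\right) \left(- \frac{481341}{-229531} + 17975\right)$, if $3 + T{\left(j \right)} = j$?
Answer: $- \frac{10125519053097123932}{229531} \approx -4.4114 \cdot 10^{13}$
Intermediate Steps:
$T{\left(j \right)} = -3 + j$
$X = -2453897535$ ($X = 107115 \left(-49099 - -26190\right) = 107115 \left(-49099 + 26190\right) = 107115 \left(-22909\right) = -2453897535$)
$\left(T{\left(236 \right)} + X\right) \left(- \frac{481341}{-229531} + 17975\right) = \left(\left(-3 + 236\right) - 2453897535\right) \left(- \frac{481341}{-229531} + 17975\right) = \left(233 - 2453897535\right) \left(\left(-481341\right) \left(- \frac{1}{229531}\right) + 17975\right) = - 2453897302 \left(\frac{481341}{229531} + 17975\right) = \left(-2453897302\right) \frac{4126301066}{229531} = - \frac{10125519053097123932}{229531}$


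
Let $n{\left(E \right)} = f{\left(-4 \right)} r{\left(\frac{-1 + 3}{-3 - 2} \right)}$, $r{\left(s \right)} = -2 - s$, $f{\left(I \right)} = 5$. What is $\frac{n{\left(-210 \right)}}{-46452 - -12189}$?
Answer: $\frac{8}{34263} \approx 0.00023349$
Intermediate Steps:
$n{\left(E \right)} = -8$ ($n{\left(E \right)} = 5 \left(-2 - \frac{-1 + 3}{-3 - 2}\right) = 5 \left(-2 - \frac{2}{-5}\right) = 5 \left(-2 - 2 \left(- \frac{1}{5}\right)\right) = 5 \left(-2 - - \frac{2}{5}\right) = 5 \left(-2 + \frac{2}{5}\right) = 5 \left(- \frac{8}{5}\right) = -8$)
$\frac{n{\left(-210 \right)}}{-46452 - -12189} = - \frac{8}{-46452 - -12189} = - \frac{8}{-46452 + 12189} = - \frac{8}{-34263} = \left(-8\right) \left(- \frac{1}{34263}\right) = \frac{8}{34263}$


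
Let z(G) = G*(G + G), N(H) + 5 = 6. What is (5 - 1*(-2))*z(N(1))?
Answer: 14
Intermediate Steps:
N(H) = 1 (N(H) = -5 + 6 = 1)
z(G) = 2*G² (z(G) = G*(2*G) = 2*G²)
(5 - 1*(-2))*z(N(1)) = (5 - 1*(-2))*(2*1²) = (5 + 2)*(2*1) = 7*2 = 14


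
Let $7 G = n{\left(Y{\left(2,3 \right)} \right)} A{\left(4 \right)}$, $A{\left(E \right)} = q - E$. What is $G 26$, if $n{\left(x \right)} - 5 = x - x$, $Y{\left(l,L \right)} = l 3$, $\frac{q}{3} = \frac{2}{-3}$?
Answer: $- \frac{780}{7} \approx -111.43$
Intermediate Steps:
$q = -2$ ($q = 3 \frac{2}{-3} = 3 \cdot 2 \left(- \frac{1}{3}\right) = 3 \left(- \frac{2}{3}\right) = -2$)
$Y{\left(l,L \right)} = 3 l$
$n{\left(x \right)} = 5$ ($n{\left(x \right)} = 5 + \left(x - x\right) = 5 + 0 = 5$)
$A{\left(E \right)} = -2 - E$
$G = - \frac{30}{7}$ ($G = \frac{5 \left(-2 - 4\right)}{7} = \frac{5 \left(-6\right)}{7} = \frac{1}{7} \left(-30\right) = - \frac{30}{7} \approx -4.2857$)
$G 26 = \left(- \frac{30}{7}\right) 26 = - \frac{780}{7}$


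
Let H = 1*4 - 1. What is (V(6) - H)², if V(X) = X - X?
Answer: 9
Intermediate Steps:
V(X) = 0
H = 3 (H = 4 - 1 = 3)
(V(6) - H)² = (0 - 1*3)² = (0 - 3)² = (-3)² = 9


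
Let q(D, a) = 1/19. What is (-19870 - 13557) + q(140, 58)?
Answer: -635112/19 ≈ -33427.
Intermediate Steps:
q(D, a) = 1/19
(-19870 - 13557) + q(140, 58) = (-19870 - 13557) + 1/19 = -33427 + 1/19 = -635112/19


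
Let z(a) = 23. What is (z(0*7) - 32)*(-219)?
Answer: 1971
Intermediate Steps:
(z(0*7) - 32)*(-219) = (23 - 32)*(-219) = -9*(-219) = 1971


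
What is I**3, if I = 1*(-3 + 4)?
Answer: 1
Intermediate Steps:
I = 1 (I = 1*1 = 1)
I**3 = 1**3 = 1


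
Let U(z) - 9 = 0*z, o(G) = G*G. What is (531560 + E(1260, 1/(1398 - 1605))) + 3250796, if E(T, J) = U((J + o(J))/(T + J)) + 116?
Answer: 3782481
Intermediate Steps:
o(G) = G²
U(z) = 9 (U(z) = 9 + 0*z = 9 + 0 = 9)
E(T, J) = 125 (E(T, J) = 9 + 116 = 125)
(531560 + E(1260, 1/(1398 - 1605))) + 3250796 = (531560 + 125) + 3250796 = 531685 + 3250796 = 3782481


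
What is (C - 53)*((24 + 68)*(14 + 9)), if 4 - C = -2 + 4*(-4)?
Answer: -65596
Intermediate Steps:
C = 22 (C = 4 - (-2 + 4*(-4)) = 4 - (-2 - 16) = 4 - 1*(-18) = 4 + 18 = 22)
(C - 53)*((24 + 68)*(14 + 9)) = (22 - 53)*((24 + 68)*(14 + 9)) = -2852*23 = -31*2116 = -65596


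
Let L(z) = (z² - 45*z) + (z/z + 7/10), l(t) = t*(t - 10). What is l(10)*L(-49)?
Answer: 0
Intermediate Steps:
l(t) = t*(-10 + t)
L(z) = 17/10 + z² - 45*z (L(z) = (z² - 45*z) + (1 + 7*(⅒)) = (z² - 45*z) + (1 + 7/10) = (z² - 45*z) + 17/10 = 17/10 + z² - 45*z)
l(10)*L(-49) = (10*(-10 + 10))*(17/10 + (-49)² - 45*(-49)) = (10*0)*(17/10 + 2401 + 2205) = 0*(46077/10) = 0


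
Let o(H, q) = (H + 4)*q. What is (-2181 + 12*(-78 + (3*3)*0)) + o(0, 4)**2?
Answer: -2861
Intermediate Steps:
o(H, q) = q*(4 + H) (o(H, q) = (4 + H)*q = q*(4 + H))
(-2181 + 12*(-78 + (3*3)*0)) + o(0, 4)**2 = (-2181 + 12*(-78 + (3*3)*0)) + (4*(4 + 0))**2 = (-2181 + 12*(-78 + 9*0)) + (4*4)**2 = (-2181 + 12*(-78 + 0)) + 16**2 = (-2181 + 12*(-78)) + 256 = (-2181 - 936) + 256 = -3117 + 256 = -2861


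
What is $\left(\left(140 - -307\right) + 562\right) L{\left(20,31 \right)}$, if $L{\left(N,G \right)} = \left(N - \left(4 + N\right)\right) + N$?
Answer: $16144$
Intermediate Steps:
$L{\left(N,G \right)} = -4 + N$
$\left(\left(140 - -307\right) + 562\right) L{\left(20,31 \right)} = \left(\left(140 - -307\right) + 562\right) \left(-4 + 20\right) = \left(\left(140 + 307\right) + 562\right) 16 = \left(447 + 562\right) 16 = 1009 \cdot 16 = 16144$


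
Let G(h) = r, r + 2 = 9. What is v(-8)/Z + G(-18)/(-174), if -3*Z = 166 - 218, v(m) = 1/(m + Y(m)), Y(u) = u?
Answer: -3173/72384 ≈ -0.043836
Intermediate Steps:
r = 7 (r = -2 + 9 = 7)
G(h) = 7
v(m) = 1/(2*m) (v(m) = 1/(m + m) = 1/(2*m))
Z = 52/3 (Z = -(166 - 218)/3 = -1/3*(-52) = 52/3 ≈ 17.333)
v(-8)/Z + G(-18)/(-174) = ((1/2)/(-8))/(52/3) + 7/(-174) = ((1/2)*(-1/8))*(3/52) + 7*(-1/174) = -1/16*3/52 - 7/174 = -3/832 - 7/174 = -3173/72384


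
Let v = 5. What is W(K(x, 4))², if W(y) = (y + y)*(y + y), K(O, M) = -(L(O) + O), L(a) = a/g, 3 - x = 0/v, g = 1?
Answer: 20736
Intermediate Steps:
x = 3 (x = 3 - 0/5 = 3 - 1*0 = 3 + 0 = 3)
L(a) = a (L(a) = a/1 = a*1 = a)
K(O, M) = -2*O (K(O, M) = -(O + O) = -2*O)
W(y) = 4*y² (W(y) = (2*y)*(2*y) = 4*y²)
W(K(x, 4))² = (4*(-2*3)²)² = (4*(-6)²)² = (4*36)² = 144² = 20736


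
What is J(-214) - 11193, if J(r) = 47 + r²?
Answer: 34650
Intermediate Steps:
J(-214) - 11193 = (47 + (-214)²) - 11193 = (47 + 45796) - 11193 = 45843 - 11193 = 34650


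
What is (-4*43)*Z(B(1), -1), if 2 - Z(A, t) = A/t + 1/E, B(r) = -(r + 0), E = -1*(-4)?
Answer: -129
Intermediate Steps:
E = 4
B(r) = -r
Z(A, t) = 7/4 - A/t (Z(A, t) = 2 - (A/t + 1/4) = 2 - (1/4 + A/t) = 2 + (-1/4 - A/t) = 7/4 - A/t)
(-4*43)*Z(B(1), -1) = (-4*43)*(7/4 - 1*(-1*1)/(-1)) = -172*(7/4 - 1*(-1)*(-1)) = -172*(7/4 - 1) = -172*3/4 = -129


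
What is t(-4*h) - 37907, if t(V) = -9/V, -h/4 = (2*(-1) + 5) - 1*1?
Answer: -1213033/32 ≈ -37907.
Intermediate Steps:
h = -8 (h = -4*((2*(-1) + 5) - 1*1) = -4*((-2 + 5) - 1) = -4*(3 - 1) = -4*2 = -8)
t(-4*h) - 37907 = -9/((-4*(-8))) - 37907 = -9/32 - 37907 = -1213033/32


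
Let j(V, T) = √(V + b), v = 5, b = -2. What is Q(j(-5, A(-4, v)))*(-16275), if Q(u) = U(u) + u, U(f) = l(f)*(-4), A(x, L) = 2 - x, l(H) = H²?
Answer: -455700 - 16275*I*√7 ≈ -4.557e+5 - 43060.0*I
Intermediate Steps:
j(V, T) = √(-2 + V) (j(V, T) = √(V - 2) = √(-2 + V))
U(f) = -4*f² (U(f) = f²*(-4) = -4*f²)
Q(u) = u - 4*u² (Q(u) = -4*u² + u = u - 4*u²)
Q(j(-5, A(-4, v)))*(-16275) = (√(-2 - 5)*(1 - 4*√(-2 - 5)))*(-16275) = (√(-7)*(1 - 4*I*√7))*(-16275) = ((I*√7)*(1 - 4*I*√7))*(-16275) = (I*√7*(1 - 4*I*√7))*(-16275) = -16275*I*√7*(1 - 4*I*√7)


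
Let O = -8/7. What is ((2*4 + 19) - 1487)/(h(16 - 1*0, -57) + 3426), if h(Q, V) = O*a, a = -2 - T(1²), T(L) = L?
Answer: -5110/12003 ≈ -0.42573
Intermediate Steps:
a = -3 (a = -2 - 1*1² = -2 - 1*1 = -2 - 1 = -3)
O = -8/7 (O = -8*⅐ = -8/7 ≈ -1.1429)
h(Q, V) = 24/7 (h(Q, V) = -8/7*(-3) = 24/7)
((2*4 + 19) - 1487)/(h(16 - 1*0, -57) + 3426) = ((2*4 + 19) - 1487)/(24/7 + 3426) = ((8 + 19) - 1487)/(24006/7) = (27 - 1487)*(7/24006) = -1460*7/24006 = -5110/12003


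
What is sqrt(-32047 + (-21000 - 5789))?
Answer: 2*I*sqrt(14709) ≈ 242.56*I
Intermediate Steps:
sqrt(-32047 + (-21000 - 5789)) = sqrt(-32047 - 26789) = sqrt(-58836) = 2*I*sqrt(14709)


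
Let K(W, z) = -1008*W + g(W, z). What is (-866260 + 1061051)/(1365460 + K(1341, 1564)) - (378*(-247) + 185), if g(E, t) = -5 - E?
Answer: 1154334657/12386 ≈ 93197.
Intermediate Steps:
K(W, z) = -5 - 1009*W (K(W, z) = -1008*W + (-5 - W) = -5 - 1009*W)
(-866260 + 1061051)/(1365460 + K(1341, 1564)) - (378*(-247) + 185) = (-866260 + 1061051)/(1365460 + (-5 - 1009*1341)) - (378*(-247) + 185) = 194791/(1365460 + (-5 - 1353069)) - (-93366 + 185) = 194791/(1365460 - 1353074) - 1*(-93181) = 194791/12386 + 93181 = 1154334657/12386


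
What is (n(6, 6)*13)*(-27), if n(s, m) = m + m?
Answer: -4212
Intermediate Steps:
n(s, m) = 2*m
(n(6, 6)*13)*(-27) = ((2*6)*13)*(-27) = (12*13)*(-27) = 156*(-27) = -4212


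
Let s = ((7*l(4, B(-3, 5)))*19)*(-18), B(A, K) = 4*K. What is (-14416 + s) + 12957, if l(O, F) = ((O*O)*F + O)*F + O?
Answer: -15524155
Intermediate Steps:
l(O, F) = O + F*(O + F*O**2) (l(O, F) = (O**2*F + O)*F + O = (F*O**2 + O)*F + O = (O + F*O**2)*F + O = F*(O + F*O**2) + O = O + F*(O + F*O**2))
s = -15522696 (s = ((7*(4*(1 + 4*5 + 4*(4*5)**2)))*19)*(-18) = ((7*(4*(1 + 20 + 4*20**2)))*19)*(-18) = ((7*(4*(1 + 20 + 4*400)))*19)*(-18) = ((7*(4*(1 + 20 + 1600)))*19)*(-18) = ((7*(4*1621))*19)*(-18) = ((7*6484)*19)*(-18) = (45388*19)*(-18) = 862372*(-18) = -15522696)
(-14416 + s) + 12957 = (-14416 - 15522696) + 12957 = -15537112 + 12957 = -15524155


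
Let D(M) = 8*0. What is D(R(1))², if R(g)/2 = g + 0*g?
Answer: 0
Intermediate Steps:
R(g) = 2*g (R(g) = 2*(g + 0*g) = 2*(g + 0) = 2*g)
D(M) = 0
D(R(1))² = 0² = 0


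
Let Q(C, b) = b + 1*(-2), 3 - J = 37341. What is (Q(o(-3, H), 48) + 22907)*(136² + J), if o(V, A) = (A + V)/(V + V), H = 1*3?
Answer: -432480426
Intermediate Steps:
J = -37338 (J = 3 - 1*37341 = 3 - 37341 = -37338)
H = 3
o(V, A) = (A + V)/(2*V) (o(V, A) = (A + V)/((2*V)) = (A + V)*(1/(2*V)) = (A + V)/(2*V))
Q(C, b) = -2 + b (Q(C, b) = b - 2 = -2 + b)
(Q(o(-3, H), 48) + 22907)*(136² + J) = ((-2 + 48) + 22907)*(136² - 37338) = (46 + 22907)*(18496 - 37338) = 22953*(-18842) = -432480426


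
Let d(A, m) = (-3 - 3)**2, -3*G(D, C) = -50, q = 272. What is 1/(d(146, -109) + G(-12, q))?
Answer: 3/158 ≈ 0.018987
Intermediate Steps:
G(D, C) = 50/3 (G(D, C) = -1/3*(-50) = 50/3)
d(A, m) = 36 (d(A, m) = (-6)**2 = 36)
1/(d(146, -109) + G(-12, q)) = 1/(36 + 50/3) = 1/(158/3) = 3/158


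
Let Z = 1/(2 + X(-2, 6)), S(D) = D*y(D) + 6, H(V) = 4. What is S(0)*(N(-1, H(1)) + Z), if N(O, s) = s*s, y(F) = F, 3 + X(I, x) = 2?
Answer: 102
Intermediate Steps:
X(I, x) = -1 (X(I, x) = -3 + 2 = -1)
N(O, s) = s²
S(D) = 6 + D² (S(D) = D*D + 6 = D² + 6 = 6 + D²)
Z = 1 (Z = 1/(2 - 1) = 1/1 = 1)
S(0)*(N(-1, H(1)) + Z) = (6 + 0²)*(4² + 1) = (6 + 0)*(16 + 1) = 6*17 = 102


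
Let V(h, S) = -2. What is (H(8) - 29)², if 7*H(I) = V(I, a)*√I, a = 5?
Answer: 41241/49 + 232*√2/7 ≈ 888.52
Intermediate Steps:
H(I) = -2*√I/7 (H(I) = (-2*√I)/7 = -2*√I/7)
(H(8) - 29)² = (-4*√2/7 - 29)² = (-29 - 4*√2/7)²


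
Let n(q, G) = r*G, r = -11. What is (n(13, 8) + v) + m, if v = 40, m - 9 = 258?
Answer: 219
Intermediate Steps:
n(q, G) = -11*G
m = 267 (m = 9 + 258 = 267)
(n(13, 8) + v) + m = (-11*8 + 40) + 267 = (-88 + 40) + 267 = -48 + 267 = 219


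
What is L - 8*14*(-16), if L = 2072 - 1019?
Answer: 2845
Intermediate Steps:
L = 1053
L - 8*14*(-16) = 1053 - 8*14*(-16) = 1053 - 112*(-16) = 1053 + 1792 = 2845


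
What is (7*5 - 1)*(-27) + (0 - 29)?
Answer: -947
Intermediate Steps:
(7*5 - 1)*(-27) + (0 - 29) = (35 - 1)*(-27) - 29 = 34*(-27) - 29 = -918 - 29 = -947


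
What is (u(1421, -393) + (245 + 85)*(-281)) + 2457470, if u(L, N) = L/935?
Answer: 2211033321/935 ≈ 2.3647e+6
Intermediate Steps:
u(L, N) = L/935 (u(L, N) = L*(1/935) = L/935)
(u(1421, -393) + (245 + 85)*(-281)) + 2457470 = ((1/935)*1421 + (245 + 85)*(-281)) + 2457470 = (1421/935 + 330*(-281)) + 2457470 = (1421/935 - 92730) + 2457470 = -86701129/935 + 2457470 = 2211033321/935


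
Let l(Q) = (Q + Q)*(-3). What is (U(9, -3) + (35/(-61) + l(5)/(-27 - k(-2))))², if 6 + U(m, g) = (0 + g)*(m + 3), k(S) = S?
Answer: 159239161/93025 ≈ 1711.8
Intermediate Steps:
U(m, g) = -6 + g*(3 + m) (U(m, g) = -6 + (0 + g)*(m + 3) = -6 + g*(3 + m))
l(Q) = -6*Q (l(Q) = (2*Q)*(-3) = -6*Q)
(U(9, -3) + (35/(-61) + l(5)/(-27 - k(-2))))² = ((-6 + 3*(-3) - 3*9) + (35/(-61) + (-6*5)/(-27 - 1*(-2))))² = ((-6 - 9 - 27) + (35*(-1/61) - 30/(-27 + 2)))² = (-42 + (-35/61 - 30/(-25)))² = (-42 + (-35/61 - 30*(-1/25)))² = (-42 + (-35/61 + 6/5))² = (-42 + 191/305)² = (-12619/305)² = 159239161/93025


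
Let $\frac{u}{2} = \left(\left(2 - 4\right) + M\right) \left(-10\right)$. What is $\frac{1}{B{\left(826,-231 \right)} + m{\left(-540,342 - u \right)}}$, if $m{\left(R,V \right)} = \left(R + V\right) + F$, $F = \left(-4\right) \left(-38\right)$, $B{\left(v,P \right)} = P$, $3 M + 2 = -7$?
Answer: $- \frac{1}{377} \approx -0.0026525$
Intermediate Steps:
$M = -3$ ($M = - \frac{2}{3} + \frac{1}{3} \left(-7\right) = - \frac{2}{3} - \frac{7}{3} = -3$)
$u = 100$ ($u = 2 \left(\left(2 - 4\right) - 3\right) \left(-10\right) = 2 \left(-2 - 3\right) \left(-10\right) = 2 \left(\left(-5\right) \left(-10\right)\right) = 2 \cdot 50 = 100$)
$F = 152$
$m{\left(R,V \right)} = 152 + R + V$ ($m{\left(R,V \right)} = \left(R + V\right) + 152 = 152 + R + V$)
$\frac{1}{B{\left(826,-231 \right)} + m{\left(-540,342 - u \right)}} = \frac{1}{-231 + \left(152 - 540 + \left(342 - 100\right)\right)} = \frac{1}{-231 + \left(152 - 540 + 242\right)} = \frac{1}{-231 - 146} = \frac{1}{-377} = - \frac{1}{377}$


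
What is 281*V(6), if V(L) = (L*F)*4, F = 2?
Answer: 13488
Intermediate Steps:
V(L) = 8*L (V(L) = (L*2)*4 = (2*L)*4 = 8*L)
281*V(6) = 281*(8*6) = 281*48 = 13488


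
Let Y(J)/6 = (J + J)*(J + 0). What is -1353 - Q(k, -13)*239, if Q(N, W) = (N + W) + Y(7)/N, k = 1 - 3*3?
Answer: 42465/2 ≈ 21233.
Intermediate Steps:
Y(J) = 12*J**2 (Y(J) = 6*((J + J)*(J + 0)) = 6*((2*J)*J) = 6*(2*J**2) = 12*J**2)
k = -8 (k = 1 - 9 = -8)
Q(N, W) = N + W + 588/N (Q(N, W) = (N + W) + (12*7**2)/N = (N + W) + (12*49)/N = (N + W) + 588/N = N + W + 588/N)
-1353 - Q(k, -13)*239 = -1353 - (-8 - 13 + 588/(-8))*239 = -1353 - (-8 - 13 + 588*(-1/8))*239 = -1353 - (-8 - 13 - 147/2)*239 = -1353 - 1*(-189/2)*239 = -1353 + (189/2)*239 = -1353 + 45171/2 = 42465/2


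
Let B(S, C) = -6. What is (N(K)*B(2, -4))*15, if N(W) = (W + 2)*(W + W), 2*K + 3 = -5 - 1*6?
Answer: -6300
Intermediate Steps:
K = -7 (K = -3/2 + (-5 - 1*6)/2 = -3/2 + (-5 - 6)/2 = -3/2 + (½)*(-11) = -3/2 - 11/2 = -7)
N(W) = 2*W*(2 + W) (N(W) = (2 + W)*(2*W) = 2*W*(2 + W))
(N(K)*B(2, -4))*15 = ((2*(-7)*(2 - 7))*(-6))*15 = ((2*(-7)*(-5))*(-6))*15 = (70*(-6))*15 = -420*15 = -6300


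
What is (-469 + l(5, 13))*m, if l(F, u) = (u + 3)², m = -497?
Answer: 105861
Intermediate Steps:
l(F, u) = (3 + u)²
(-469 + l(5, 13))*m = (-469 + (3 + 13)²)*(-497) = (-469 + 16²)*(-497) = (-469 + 256)*(-497) = -213*(-497) = 105861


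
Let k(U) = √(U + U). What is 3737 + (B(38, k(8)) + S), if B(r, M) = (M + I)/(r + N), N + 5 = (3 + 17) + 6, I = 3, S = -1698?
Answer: 120308/59 ≈ 2039.1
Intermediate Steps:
N = 21 (N = -5 + ((3 + 17) + 6) = -5 + (20 + 6) = -5 + 26 = 21)
k(U) = √2*√U (k(U) = √(2*U) = √2*√U)
B(r, M) = (3 + M)/(21 + r) (B(r, M) = (M + 3)/(r + 21) = (3 + M)/(21 + r))
3737 + (B(38, k(8)) + S) = 3737 + ((3 + √2*√8)/(21 + 38) - 1698) = 3737 + ((3 + √2*(2*√2))/59 - 1698) = 3737 + ((3 + 4)/59 - 1698) = 3737 + ((1/59)*7 - 1698) = 3737 + (7/59 - 1698) = 3737 - 100175/59 = 120308/59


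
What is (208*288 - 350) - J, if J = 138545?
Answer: -78991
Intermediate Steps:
(208*288 - 350) - J = (208*288 - 350) - 1*138545 = (59904 - 350) - 138545 = 59554 - 138545 = -78991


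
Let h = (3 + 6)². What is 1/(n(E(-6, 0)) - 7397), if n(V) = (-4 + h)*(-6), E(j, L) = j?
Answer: -1/7859 ≈ -0.00012724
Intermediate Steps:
h = 81 (h = 9² = 81)
n(V) = -462 (n(V) = (-4 + 81)*(-6) = 77*(-6) = -462)
1/(n(E(-6, 0)) - 7397) = 1/(-462 - 7397) = 1/(-7859) = -1/7859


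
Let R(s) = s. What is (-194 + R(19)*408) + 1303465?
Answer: 1311023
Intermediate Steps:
(-194 + R(19)*408) + 1303465 = (-194 + 19*408) + 1303465 = (-194 + 7752) + 1303465 = 7558 + 1303465 = 1311023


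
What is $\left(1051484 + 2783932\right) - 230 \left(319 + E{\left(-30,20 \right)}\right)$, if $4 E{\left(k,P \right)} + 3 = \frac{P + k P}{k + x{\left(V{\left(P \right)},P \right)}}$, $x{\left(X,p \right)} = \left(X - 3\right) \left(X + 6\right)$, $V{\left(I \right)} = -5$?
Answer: $\frac{142930953}{38} \approx 3.7613 \cdot 10^{6}$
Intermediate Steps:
$x{\left(X,p \right)} = \left(-3 + X\right) \left(6 + X\right)$
$E{\left(k,P \right)} = - \frac{3}{4} + \frac{P + P k}{4 \left(-8 + k\right)}$ ($E{\left(k,P \right)} = - \frac{3}{4} + \frac{\left(P + k P\right) \frac{1}{k + \left(-18 + \left(-5\right)^{2} + 3 \left(-5\right)\right)}}{4} = - \frac{3}{4} + \frac{\left(P + P k\right) \frac{1}{k - 8}}{4} = - \frac{3}{4} + \frac{\left(P + P k\right) \frac{1}{-8 + k}}{4} = - \frac{3}{4} + \frac{\frac{1}{-8 + k} \left(P + P k\right)}{4} = - \frac{3}{4} + \frac{P + P k}{4 \left(-8 + k\right)}$)
$\left(1051484 + 2783932\right) - 230 \left(319 + E{\left(-30,20 \right)}\right) = \left(1051484 + 2783932\right) - 230 \left(319 + \frac{24 + 20 - -90 + 20 \left(-30\right)}{4 \left(-8 - 30\right)}\right) = 3835416 - 230 \left(319 + \frac{24 + 20 + 90 - 600}{4 \left(-38\right)}\right) = 3835416 - 230 \left(319 + \frac{1}{4} \left(- \frac{1}{38}\right) \left(-466\right)\right) = 3835416 - 230 \left(319 + \frac{233}{76}\right) = 3835416 - \frac{2814855}{38} = \frac{142930953}{38}$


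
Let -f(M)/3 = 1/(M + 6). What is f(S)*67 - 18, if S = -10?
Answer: 129/4 ≈ 32.250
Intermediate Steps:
f(M) = -3/(6 + M) (f(M) = -3/(M + 6) = -3/(6 + M))
f(S)*67 - 18 = -3/(6 - 10)*67 - 18 = -3/(-4)*67 - 18 = -3*(-¼)*67 - 18 = (¾)*67 - 18 = 201/4 - 18 = 129/4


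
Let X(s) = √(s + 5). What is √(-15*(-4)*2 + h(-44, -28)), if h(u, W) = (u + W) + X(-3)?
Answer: √(48 + √2) ≈ 7.0295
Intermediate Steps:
X(s) = √(5 + s)
h(u, W) = W + u + √2 (h(u, W) = (u + W) + √(5 - 3) = (W + u) + √2 = W + u + √2)
√(-15*(-4)*2 + h(-44, -28)) = √(-15*(-4)*2 + (-28 - 44 + √2)) = √(60*2 + (-72 + √2)) = √(120 + (-72 + √2)) = √(48 + √2)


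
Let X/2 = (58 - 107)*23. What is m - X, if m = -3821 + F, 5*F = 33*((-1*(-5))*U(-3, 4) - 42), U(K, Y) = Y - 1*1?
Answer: -8726/5 ≈ -1745.2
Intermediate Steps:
U(K, Y) = -1 + Y (U(K, Y) = Y - 1 = -1 + Y)
X = -2254 (X = 2*((58 - 107)*23) = 2*(-49*23) = 2*(-1127) = -2254)
F = -891/5 (F = (33*((-1*(-5))*(-1 + 4) - 42))/5 = (33*(5*3 - 42))/5 = (33*(15 - 42))/5 = (33*(-27))/5 = (⅕)*(-891) = -891/5 ≈ -178.20)
m = -19996/5 (m = -3821 - 891/5 = -19996/5 ≈ -3999.2)
m - X = -19996/5 - 1*(-2254) = -19996/5 + 2254 = -8726/5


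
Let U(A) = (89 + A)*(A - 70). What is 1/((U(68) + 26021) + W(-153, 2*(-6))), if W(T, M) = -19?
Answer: 1/25688 ≈ 3.8929e-5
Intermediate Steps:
U(A) = (-70 + A)*(89 + A) (U(A) = (89 + A)*(-70 + A) = (-70 + A)*(89 + A))
1/((U(68) + 26021) + W(-153, 2*(-6))) = 1/(((-6230 + 68² + 19*68) + 26021) - 19) = 1/(((-6230 + 4624 + 1292) + 26021) - 19) = 1/((-314 + 26021) - 19) = 1/(25707 - 19) = 1/25688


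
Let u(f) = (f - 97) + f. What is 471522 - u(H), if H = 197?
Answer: 471225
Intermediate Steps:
u(f) = -97 + 2*f (u(f) = (-97 + f) + f = -97 + 2*f)
471522 - u(H) = 471522 - (-97 + 2*197) = 471522 - (-97 + 394) = 471522 - 1*297 = 471522 - 297 = 471225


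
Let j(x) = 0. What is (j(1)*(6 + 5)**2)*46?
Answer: 0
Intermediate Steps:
(j(1)*(6 + 5)**2)*46 = (0*(6 + 5)**2)*46 = (0*11**2)*46 = (0*121)*46 = 0*46 = 0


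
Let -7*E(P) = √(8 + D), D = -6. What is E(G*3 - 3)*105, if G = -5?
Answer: -15*√2 ≈ -21.213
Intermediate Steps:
E(P) = -√2/7 (E(P) = -√(8 - 6)/7 = -√2/7)
E(G*3 - 3)*105 = -√2/7*105 = -15*√2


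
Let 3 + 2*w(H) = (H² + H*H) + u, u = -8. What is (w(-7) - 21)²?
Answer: 2025/4 ≈ 506.25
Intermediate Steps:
w(H) = -11/2 + H² (w(H) = -3/2 + ((H² + H*H) - 8)/2 = -3/2 + ((H² + H²) - 8)/2 = -3/2 + (2*H² - 8)/2 = -3/2 + (-8 + 2*H²)/2 = -3/2 + (-4 + H²) = -11/2 + H²)
(w(-7) - 21)² = ((-11/2 + (-7)²) - 21)² = ((-11/2 + 49) - 21)² = (87/2 - 21)² = (45/2)² = 2025/4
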